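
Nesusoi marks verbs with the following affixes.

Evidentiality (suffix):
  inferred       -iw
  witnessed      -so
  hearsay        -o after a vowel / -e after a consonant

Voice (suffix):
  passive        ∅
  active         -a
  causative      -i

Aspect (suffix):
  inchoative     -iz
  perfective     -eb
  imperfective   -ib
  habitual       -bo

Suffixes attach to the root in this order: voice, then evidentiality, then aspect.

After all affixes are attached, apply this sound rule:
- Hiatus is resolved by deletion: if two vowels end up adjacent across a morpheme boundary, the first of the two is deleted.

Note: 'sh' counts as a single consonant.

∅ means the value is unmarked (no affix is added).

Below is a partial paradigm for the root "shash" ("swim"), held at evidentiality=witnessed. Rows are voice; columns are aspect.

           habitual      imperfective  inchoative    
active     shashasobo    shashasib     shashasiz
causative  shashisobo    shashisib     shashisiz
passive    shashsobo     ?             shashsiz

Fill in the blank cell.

shashsib

voice = passive: zero marking, form stays shash.
Attach evidentiality witnessed -so → shashso.
Attach aspect imperfective -ib → shashsoib.
Apply vowel deletion: shashsoib → shashsib.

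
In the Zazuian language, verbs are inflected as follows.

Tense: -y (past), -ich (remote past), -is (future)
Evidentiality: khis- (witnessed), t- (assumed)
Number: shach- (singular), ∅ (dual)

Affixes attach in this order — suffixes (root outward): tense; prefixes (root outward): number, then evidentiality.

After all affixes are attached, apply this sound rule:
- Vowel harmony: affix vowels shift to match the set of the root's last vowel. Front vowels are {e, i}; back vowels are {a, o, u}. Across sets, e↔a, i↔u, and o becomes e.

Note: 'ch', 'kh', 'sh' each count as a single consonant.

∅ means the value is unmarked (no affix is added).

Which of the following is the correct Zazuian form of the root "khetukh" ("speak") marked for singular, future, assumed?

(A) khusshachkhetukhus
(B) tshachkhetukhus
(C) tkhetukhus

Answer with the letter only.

Attach number singular shach- → shachkhetukh.
Attach evidentiality assumed t- → tshachkhetukh.
Attach tense future -is → tshachkhetukhis.
Apply vowel harmony: tshachkhetukhis → tshachkhetukhus.
So the correct form is tshachkhetukhus, option (B).
(A) khusshachkhetukhus is wrong: it uses witnessed instead of assumed for evidentiality.
(C) tkhetukhus is wrong: it uses dual instead of singular for number.

B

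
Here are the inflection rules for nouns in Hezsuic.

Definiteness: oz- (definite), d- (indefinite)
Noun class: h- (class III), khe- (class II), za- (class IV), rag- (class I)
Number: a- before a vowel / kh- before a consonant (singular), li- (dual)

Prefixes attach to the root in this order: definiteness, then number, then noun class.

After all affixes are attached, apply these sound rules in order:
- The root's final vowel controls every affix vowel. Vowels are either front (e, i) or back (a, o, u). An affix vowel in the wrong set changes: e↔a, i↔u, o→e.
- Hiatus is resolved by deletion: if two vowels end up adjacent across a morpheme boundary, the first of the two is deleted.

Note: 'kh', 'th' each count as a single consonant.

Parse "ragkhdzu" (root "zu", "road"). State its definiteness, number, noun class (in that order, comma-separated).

Segment: rag-kh-d-zu.
definiteness: d- → indefinite.
number: a/kh- → singular.
noun class: rag- → class I.

indefinite, singular, class I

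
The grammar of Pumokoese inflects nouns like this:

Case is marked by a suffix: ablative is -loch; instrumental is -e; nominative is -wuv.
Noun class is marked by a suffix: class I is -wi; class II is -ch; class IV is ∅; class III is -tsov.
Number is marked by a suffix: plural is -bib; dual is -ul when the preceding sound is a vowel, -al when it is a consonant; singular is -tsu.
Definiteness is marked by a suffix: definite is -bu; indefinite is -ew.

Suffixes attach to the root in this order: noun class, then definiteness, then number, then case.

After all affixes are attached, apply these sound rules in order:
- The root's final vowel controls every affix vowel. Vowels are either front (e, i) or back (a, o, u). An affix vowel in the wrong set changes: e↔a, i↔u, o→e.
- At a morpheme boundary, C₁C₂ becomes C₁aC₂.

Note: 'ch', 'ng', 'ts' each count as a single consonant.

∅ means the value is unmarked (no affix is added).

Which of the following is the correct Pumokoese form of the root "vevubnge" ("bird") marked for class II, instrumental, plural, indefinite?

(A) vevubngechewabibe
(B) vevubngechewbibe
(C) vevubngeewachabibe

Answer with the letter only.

A

Attach noun class class II -ch → vevubngech.
Attach definiteness indefinite -ew → vevubngechew.
Attach number plural -bib → vevubngechewbib.
Attach case instrumental -e → vevubngechewbibe.
Vowel harmony: no change.
Apply epenthesis: vevubngechewbibe → vevubngechewabibe.
So the correct form is vevubngechewabibe, option (A).
(C) vevubngeewachabibe is wrong: it has the affixes in the wrong order.
(B) vevubngechewbibe is wrong: it fails to apply the sound rule(s).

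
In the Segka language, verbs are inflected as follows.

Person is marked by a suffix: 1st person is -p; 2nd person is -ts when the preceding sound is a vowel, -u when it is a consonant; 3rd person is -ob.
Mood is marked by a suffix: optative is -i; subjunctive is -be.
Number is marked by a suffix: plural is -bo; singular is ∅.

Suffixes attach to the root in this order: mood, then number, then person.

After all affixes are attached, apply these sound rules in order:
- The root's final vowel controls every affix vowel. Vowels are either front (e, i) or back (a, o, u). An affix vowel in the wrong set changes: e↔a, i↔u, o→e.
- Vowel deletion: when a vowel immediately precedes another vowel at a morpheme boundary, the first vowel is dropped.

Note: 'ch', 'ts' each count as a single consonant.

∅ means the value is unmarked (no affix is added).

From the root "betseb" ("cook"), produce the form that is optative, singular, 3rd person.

Attach mood optative -i → betsebi.
number = singular: zero marking, form stays betsebi.
Attach person 3rd person -ob → betsebiob.
Apply vowel harmony: betsebiob → betsebieb.
Apply vowel deletion: betsebieb → betsebeb.

betsebeb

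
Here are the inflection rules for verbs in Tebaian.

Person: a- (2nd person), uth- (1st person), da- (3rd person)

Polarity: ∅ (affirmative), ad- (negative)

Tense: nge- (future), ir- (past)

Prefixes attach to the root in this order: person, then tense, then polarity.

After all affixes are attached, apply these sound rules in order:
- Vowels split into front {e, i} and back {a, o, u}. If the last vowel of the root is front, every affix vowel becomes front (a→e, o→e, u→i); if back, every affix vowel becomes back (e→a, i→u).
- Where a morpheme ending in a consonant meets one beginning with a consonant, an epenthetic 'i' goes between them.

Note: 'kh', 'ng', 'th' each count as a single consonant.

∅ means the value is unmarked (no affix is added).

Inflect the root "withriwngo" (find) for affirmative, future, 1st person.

Attach person 1st person uth- → uthwithriwngo.
Attach tense future nge- → ngeuthwithriwngo.
polarity = affirmative: zero marking, form stays ngeuthwithriwngo.
Apply vowel harmony: ngeuthwithriwngo → ngauthwithriwngo.
Apply epenthesis: ngauthwithriwngo → ngauthiwithriwngo.

ngauthiwithriwngo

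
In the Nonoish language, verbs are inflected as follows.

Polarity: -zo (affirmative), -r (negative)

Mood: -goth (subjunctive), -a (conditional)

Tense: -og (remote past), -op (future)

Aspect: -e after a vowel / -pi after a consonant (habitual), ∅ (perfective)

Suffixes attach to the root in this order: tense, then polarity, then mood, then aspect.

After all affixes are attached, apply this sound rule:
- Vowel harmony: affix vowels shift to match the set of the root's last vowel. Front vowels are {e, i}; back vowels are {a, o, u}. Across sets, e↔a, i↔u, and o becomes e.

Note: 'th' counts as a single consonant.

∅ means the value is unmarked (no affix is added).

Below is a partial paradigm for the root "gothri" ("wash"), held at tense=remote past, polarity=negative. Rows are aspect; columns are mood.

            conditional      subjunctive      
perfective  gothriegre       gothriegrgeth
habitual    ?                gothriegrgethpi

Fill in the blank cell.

gothriegree

Attach tense remote past -og → gothriog.
Attach polarity negative -r → gothriogr.
Attach mood conditional -a → gothriogra.
Attach aspect habitual -e (after vowel 'a') → gothriograe.
Apply vowel harmony: gothriograe → gothriegree.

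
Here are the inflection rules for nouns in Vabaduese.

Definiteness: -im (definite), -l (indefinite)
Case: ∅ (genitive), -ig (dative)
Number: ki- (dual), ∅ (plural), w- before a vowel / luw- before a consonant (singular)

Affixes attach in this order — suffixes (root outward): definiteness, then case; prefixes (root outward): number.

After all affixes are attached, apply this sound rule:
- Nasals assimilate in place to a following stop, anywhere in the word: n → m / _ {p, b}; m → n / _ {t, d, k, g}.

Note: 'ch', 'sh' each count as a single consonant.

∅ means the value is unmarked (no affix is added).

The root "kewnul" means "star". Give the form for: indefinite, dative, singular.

Attach definiteness indefinite -l → kewnull.
Attach case dative -ig → kewnullig.
Attach number singular luw- (before consonant 'k') → luwkewnullig.
Nasal assimilation: no change.

luwkewnullig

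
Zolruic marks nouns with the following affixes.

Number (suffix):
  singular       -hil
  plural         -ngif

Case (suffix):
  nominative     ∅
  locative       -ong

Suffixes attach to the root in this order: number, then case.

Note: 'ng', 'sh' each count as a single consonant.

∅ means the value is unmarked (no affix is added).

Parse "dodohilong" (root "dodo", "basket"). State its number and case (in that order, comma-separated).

singular, locative

Segment: dodo-hil-ong.
number: -hil → singular.
case: -ong → locative.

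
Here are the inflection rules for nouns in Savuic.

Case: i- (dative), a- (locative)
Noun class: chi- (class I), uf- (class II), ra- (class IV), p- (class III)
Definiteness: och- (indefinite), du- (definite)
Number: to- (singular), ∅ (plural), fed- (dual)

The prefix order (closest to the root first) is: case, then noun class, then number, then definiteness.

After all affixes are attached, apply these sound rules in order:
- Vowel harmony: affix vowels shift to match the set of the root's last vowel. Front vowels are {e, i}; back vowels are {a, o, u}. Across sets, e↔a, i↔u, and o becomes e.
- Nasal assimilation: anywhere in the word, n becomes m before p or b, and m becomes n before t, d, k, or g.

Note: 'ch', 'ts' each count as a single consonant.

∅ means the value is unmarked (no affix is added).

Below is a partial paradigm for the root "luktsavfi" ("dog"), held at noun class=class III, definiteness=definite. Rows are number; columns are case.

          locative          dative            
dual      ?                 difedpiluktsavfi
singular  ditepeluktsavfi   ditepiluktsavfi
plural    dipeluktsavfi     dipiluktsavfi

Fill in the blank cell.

difedpeluktsavfi

Attach case locative a- → aluktsavfi.
Attach noun class class III p- → paluktsavfi.
Attach number dual fed- → fedpaluktsavfi.
Attach definiteness definite du- → dufedpaluktsavfi.
Apply vowel harmony: dufedpaluktsavfi → difedpeluktsavfi.
Nasal assimilation: no change.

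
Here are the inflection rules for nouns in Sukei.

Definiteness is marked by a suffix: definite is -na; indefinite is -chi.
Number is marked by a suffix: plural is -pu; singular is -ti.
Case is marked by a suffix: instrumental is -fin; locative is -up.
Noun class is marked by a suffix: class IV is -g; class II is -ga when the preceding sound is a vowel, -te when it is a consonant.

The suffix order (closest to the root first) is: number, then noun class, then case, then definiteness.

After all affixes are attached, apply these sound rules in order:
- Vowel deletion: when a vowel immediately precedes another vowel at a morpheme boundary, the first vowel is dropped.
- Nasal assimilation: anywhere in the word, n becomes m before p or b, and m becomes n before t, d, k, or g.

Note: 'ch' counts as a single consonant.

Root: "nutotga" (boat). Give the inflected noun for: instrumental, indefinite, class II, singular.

nutotgatigafinchi

Attach number singular -ti → nutotgati.
Attach noun class class II -ga (after vowel 'i') → nutotgatiga.
Attach case instrumental -fin → nutotgatigafin.
Attach definiteness indefinite -chi → nutotgatigafinchi.
Vowel deletion: no change.
Nasal assimilation: no change.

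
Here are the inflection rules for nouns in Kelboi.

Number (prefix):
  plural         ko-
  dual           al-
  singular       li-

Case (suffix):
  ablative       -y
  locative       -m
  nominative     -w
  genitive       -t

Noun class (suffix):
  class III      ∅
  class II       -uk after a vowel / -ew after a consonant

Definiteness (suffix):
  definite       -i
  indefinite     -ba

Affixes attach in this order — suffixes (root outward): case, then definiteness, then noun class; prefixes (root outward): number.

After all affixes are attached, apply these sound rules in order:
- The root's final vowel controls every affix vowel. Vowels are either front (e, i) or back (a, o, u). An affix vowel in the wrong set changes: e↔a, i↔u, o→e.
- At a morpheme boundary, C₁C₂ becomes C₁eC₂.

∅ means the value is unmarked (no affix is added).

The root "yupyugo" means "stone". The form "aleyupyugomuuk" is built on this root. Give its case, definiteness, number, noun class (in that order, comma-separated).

Segment: al-yupyugo-m-i-uk.
case: -m → locative.
definiteness: -i → definite.
number: al- → dual.
noun class: -uk/ew → class II.

locative, definite, dual, class II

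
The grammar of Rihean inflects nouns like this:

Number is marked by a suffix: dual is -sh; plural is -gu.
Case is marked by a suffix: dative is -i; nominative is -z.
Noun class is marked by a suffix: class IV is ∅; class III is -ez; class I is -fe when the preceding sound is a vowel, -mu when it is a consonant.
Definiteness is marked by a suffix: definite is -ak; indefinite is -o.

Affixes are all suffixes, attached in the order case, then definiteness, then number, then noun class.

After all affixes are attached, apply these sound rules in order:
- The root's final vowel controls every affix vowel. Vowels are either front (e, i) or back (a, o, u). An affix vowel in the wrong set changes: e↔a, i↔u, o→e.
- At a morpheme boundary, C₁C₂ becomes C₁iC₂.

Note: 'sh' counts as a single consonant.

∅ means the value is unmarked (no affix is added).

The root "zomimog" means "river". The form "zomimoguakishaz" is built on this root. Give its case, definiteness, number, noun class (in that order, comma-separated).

dative, definite, dual, class III

Segment: zomimog-i-ak-sh-ez.
case: -i → dative.
definiteness: -ak → definite.
number: -sh → dual.
noun class: -ez → class III.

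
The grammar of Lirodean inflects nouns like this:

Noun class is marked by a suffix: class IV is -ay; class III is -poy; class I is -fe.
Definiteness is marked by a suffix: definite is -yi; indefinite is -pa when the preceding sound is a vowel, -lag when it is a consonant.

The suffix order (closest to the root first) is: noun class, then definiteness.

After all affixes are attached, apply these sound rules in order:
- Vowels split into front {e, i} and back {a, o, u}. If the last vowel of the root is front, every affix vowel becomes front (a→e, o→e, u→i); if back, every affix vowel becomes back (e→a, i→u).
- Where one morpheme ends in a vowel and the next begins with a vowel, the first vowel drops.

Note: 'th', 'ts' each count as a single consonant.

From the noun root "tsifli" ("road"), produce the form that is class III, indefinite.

tsiflipeyleg

Attach noun class class III -poy → tsiflipoy.
Attach definiteness indefinite -lag (after consonant 'y') → tsiflipoylag.
Apply vowel harmony: tsiflipoylag → tsiflipeyleg.
Vowel deletion: no change.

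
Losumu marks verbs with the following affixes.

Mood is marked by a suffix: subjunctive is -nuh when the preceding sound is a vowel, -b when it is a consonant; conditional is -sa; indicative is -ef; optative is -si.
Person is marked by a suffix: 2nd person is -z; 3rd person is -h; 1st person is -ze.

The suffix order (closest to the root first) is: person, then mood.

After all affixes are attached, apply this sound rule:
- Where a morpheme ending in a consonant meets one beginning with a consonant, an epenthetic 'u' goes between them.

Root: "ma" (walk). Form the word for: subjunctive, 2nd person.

Attach person 2nd person -z → maz.
Attach mood subjunctive -b (after consonant 'z') → mazb.
Apply epenthesis: mazb → mazub.

mazub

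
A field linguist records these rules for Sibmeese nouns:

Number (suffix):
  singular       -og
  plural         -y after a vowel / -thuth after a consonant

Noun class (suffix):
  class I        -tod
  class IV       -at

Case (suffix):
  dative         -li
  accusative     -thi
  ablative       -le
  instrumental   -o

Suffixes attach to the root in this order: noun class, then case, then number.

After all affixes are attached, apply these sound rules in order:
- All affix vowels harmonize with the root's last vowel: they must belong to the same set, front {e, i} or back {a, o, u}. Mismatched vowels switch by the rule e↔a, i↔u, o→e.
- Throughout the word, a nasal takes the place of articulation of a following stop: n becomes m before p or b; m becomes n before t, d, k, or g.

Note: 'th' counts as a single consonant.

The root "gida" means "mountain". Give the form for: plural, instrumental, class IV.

Attach noun class class IV -at → gidaat.
Attach case instrumental -o → gidaato.
Attach number plural -y (after vowel 'o') → gidaatoy.
Vowel harmony: no change.
Nasal assimilation: no change.

gidaatoy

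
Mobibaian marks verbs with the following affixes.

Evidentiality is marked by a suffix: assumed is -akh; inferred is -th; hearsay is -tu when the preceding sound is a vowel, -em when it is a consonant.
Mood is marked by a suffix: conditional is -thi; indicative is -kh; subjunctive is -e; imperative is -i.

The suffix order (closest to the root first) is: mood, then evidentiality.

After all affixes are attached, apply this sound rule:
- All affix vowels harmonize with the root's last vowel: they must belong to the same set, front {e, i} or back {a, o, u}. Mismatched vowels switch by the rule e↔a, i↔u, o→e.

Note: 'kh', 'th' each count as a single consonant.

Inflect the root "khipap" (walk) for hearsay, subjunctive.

khipapatu

Attach mood subjunctive -e → khipape.
Attach evidentiality hearsay -tu (after vowel 'e') → khipapetu.
Apply vowel harmony: khipapetu → khipapatu.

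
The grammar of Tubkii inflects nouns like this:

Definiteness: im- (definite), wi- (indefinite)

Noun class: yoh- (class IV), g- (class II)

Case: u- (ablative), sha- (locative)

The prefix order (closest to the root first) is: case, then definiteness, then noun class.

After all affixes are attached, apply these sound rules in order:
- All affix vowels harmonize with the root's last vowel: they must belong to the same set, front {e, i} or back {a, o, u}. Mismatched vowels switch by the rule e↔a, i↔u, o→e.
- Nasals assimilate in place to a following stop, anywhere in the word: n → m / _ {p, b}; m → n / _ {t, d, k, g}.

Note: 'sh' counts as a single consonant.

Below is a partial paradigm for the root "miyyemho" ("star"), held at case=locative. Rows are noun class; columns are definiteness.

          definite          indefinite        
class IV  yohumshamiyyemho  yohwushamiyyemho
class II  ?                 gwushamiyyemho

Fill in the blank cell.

gumshamiyyemho

Attach case locative sha- → shamiyyemho.
Attach definiteness definite im- → imshamiyyemho.
Attach noun class class II g- → gimshamiyyemho.
Apply vowel harmony: gimshamiyyemho → gumshamiyyemho.
Nasal assimilation: no change.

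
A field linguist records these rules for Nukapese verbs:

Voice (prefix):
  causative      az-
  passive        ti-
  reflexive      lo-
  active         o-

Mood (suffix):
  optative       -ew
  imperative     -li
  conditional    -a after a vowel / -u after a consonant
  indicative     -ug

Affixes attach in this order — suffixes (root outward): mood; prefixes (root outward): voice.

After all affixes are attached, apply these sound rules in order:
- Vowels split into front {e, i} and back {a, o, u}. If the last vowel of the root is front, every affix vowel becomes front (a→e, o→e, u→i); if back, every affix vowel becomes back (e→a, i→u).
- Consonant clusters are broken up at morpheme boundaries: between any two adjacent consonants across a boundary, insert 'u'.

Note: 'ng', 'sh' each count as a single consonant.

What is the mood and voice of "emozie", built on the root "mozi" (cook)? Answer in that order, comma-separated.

conditional, active

Segment: o-mozi-a.
mood: -a/u → conditional.
voice: o- → active.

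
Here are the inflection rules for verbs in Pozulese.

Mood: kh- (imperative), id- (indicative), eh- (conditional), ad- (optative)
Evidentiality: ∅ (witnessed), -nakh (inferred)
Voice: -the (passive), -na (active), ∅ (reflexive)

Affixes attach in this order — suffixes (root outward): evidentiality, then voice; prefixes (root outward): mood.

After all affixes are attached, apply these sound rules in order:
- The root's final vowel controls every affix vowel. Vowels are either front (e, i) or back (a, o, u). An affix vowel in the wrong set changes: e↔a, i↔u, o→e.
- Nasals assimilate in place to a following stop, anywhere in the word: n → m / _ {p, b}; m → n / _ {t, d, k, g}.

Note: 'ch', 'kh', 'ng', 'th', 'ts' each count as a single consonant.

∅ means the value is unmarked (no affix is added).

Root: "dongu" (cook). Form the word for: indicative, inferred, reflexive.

uddongunakh

Attach mood indicative id- → iddongu.
Attach evidentiality inferred -nakh → iddongunakh.
voice = reflexive: zero marking, form stays iddongunakh.
Apply vowel harmony: iddongunakh → uddongunakh.
Nasal assimilation: no change.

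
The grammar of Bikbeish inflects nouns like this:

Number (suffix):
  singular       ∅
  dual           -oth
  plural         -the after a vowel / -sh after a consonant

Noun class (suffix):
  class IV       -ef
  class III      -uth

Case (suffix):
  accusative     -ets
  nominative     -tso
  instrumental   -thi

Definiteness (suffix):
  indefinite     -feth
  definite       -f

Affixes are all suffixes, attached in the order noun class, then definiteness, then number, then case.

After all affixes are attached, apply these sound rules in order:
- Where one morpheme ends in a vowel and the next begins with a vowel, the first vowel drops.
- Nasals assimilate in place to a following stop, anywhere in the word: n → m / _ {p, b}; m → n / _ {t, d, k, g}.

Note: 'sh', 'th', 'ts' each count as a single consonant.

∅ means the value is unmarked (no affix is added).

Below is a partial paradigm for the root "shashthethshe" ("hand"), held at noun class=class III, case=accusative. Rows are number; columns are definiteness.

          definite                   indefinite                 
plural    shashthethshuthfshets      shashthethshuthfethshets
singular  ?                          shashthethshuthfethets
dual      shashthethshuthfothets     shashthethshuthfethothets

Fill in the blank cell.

Attach noun class class III -uth → shashthethsheuth.
Attach definiteness definite -f → shashthethsheuthf.
number = singular: zero marking, form stays shashthethsheuthf.
Attach case accusative -ets → shashthethsheuthfets.
Apply vowel deletion: shashthethsheuthfets → shashthethshuthfets.
Nasal assimilation: no change.

shashthethshuthfets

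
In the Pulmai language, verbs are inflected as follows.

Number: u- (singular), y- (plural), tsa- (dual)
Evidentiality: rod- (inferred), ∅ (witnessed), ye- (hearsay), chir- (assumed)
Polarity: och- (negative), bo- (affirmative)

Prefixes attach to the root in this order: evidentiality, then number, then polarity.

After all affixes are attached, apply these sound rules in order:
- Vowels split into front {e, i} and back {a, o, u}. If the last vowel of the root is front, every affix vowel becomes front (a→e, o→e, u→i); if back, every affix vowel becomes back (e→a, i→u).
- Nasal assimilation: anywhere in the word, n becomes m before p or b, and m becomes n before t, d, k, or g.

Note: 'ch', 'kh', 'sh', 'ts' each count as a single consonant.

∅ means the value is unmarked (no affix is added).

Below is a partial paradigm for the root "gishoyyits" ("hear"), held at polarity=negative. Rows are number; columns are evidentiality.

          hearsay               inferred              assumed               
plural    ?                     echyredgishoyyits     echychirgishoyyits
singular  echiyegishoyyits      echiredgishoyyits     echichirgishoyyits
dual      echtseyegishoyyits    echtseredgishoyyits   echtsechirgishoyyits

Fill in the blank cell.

echyyegishoyyits

Attach evidentiality hearsay ye- → yegishoyyits.
Attach number plural y- → yyegishoyyits.
Attach polarity negative och- → ochyyegishoyyits.
Apply vowel harmony: ochyyegishoyyits → echyyegishoyyits.
Nasal assimilation: no change.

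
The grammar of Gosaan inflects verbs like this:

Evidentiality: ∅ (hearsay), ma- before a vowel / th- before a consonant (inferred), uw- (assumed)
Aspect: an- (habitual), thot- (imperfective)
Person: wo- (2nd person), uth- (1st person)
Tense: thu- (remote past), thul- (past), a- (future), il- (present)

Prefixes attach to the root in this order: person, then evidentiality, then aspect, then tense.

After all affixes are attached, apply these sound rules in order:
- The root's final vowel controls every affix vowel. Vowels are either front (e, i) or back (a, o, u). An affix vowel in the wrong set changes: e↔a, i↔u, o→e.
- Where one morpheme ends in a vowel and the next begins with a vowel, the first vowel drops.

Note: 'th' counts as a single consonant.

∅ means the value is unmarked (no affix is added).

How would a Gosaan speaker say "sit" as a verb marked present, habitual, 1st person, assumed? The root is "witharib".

ileniwithwitharib

Attach person 1st person uth- → uthwitharib.
Attach evidentiality assumed uw- → uwuthwitharib.
Attach aspect habitual an- → anuwuthwitharib.
Attach tense present il- → ilanuwuthwitharib.
Apply vowel harmony: ilanuwuthwitharib → ileniwithwitharib.
Vowel deletion: no change.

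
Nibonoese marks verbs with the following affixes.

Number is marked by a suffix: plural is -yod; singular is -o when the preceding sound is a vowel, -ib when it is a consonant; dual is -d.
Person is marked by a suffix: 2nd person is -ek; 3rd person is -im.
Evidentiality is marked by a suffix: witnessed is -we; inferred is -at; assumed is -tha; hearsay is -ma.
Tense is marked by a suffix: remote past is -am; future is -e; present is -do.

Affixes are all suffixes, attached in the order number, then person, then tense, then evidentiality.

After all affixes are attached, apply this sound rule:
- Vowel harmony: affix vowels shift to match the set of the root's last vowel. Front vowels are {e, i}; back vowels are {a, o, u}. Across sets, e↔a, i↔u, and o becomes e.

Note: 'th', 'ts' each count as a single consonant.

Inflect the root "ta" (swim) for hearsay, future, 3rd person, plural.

tayodumama

Attach number plural -yod → tayod.
Attach person 3rd person -im → tayodim.
Attach tense future -e → tayodime.
Attach evidentiality hearsay -ma → tayodimema.
Apply vowel harmony: tayodimema → tayodumama.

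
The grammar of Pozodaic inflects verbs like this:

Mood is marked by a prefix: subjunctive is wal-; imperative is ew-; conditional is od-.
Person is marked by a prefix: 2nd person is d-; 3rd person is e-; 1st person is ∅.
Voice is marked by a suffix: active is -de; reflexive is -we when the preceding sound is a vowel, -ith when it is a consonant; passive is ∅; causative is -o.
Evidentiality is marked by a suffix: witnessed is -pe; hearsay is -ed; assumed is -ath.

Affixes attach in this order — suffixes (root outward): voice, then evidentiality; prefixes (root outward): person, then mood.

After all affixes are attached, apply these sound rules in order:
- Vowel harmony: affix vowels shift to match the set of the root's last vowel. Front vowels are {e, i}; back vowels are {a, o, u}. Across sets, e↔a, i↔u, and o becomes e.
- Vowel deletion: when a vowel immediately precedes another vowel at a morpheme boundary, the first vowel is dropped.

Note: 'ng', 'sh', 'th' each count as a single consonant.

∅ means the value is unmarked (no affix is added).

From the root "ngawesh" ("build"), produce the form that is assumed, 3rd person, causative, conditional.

edengawesheth

Attach person 3rd person e- → engawesh.
Attach voice causative -o → engawesho.
Attach evidentiality assumed -ath → engaweshoath.
Attach mood conditional od- → odengaweshoath.
Apply vowel harmony: odengaweshoath → edengawesheeth.
Apply vowel deletion: edengawesheeth → edengawesheth.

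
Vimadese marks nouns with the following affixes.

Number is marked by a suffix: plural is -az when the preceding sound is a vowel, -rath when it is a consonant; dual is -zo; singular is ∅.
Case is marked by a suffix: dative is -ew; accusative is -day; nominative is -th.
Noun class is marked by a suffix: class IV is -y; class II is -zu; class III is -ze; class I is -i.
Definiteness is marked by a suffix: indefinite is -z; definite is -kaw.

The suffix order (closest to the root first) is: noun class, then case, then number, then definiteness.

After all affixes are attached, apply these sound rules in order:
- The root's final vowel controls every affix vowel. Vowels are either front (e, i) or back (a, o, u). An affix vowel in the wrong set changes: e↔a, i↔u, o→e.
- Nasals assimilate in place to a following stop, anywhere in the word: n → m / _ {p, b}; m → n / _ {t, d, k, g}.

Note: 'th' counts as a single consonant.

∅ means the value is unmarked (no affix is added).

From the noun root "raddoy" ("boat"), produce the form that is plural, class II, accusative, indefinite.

raddoyzudayrathz

Attach noun class class II -zu → raddoyzu.
Attach case accusative -day → raddoyzuday.
Attach number plural -rath (after consonant 'y') → raddoyzudayrath.
Attach definiteness indefinite -z → raddoyzudayrathz.
Vowel harmony: no change.
Nasal assimilation: no change.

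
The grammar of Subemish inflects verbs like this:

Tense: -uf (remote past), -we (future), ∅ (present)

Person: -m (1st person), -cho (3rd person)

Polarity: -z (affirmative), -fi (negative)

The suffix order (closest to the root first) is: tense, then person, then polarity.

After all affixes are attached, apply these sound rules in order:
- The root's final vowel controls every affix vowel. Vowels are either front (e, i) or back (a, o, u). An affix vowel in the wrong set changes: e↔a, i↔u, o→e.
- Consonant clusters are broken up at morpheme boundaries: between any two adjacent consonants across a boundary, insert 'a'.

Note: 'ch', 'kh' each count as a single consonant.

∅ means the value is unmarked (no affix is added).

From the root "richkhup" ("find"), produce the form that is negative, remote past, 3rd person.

richkhupufachofu

Attach tense remote past -uf → richkhupuf.
Attach person 3rd person -cho → richkhupufcho.
Attach polarity negative -fi → richkhupufchofi.
Apply vowel harmony: richkhupufchofi → richkhupufchofu.
Apply epenthesis: richkhupufchofu → richkhupufachofu.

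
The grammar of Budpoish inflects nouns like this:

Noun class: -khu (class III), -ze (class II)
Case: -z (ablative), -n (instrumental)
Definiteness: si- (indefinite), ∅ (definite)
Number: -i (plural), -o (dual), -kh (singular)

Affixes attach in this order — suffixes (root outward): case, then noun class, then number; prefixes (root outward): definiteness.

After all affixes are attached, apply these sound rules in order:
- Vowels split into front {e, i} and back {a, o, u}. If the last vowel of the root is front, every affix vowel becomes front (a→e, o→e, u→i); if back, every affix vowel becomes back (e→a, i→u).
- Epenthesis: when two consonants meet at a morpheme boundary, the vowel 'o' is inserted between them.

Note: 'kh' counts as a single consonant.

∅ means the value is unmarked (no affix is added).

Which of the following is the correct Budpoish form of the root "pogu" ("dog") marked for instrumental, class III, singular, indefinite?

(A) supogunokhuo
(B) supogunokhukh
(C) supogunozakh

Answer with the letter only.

Attach case instrumental -n → pogun.
Attach noun class class III -khu → pogunkhu.
Attach number singular -kh → pogunkhukh.
Attach definiteness indefinite si- → sipogunkhukh.
Apply vowel harmony: sipogunkhukh → supogunkhukh.
Apply epenthesis: supogunkhukh → supogunokhukh.
So the correct form is supogunokhukh, option (B).
(A) supogunokhuo is wrong: it uses dual instead of singular for number.
(C) supogunozakh is wrong: it uses class II instead of class III for noun class.

B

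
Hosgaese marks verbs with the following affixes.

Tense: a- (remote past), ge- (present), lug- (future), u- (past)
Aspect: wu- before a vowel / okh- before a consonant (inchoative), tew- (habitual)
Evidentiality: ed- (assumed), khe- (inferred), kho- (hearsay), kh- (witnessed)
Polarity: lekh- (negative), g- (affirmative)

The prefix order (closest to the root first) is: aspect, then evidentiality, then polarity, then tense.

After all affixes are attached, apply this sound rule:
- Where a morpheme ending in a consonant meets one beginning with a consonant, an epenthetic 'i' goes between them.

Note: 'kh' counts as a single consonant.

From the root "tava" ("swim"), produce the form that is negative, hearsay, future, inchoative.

lugilekhikhookhitava

Attach aspect inchoative okh- (before consonant 't') → okhtava.
Attach evidentiality hearsay kho- → khookhtava.
Attach polarity negative lekh- → lekhkhookhtava.
Attach tense future lug- → luglekhkhookhtava.
Apply epenthesis: luglekhkhookhtava → lugilekhikhookhitava.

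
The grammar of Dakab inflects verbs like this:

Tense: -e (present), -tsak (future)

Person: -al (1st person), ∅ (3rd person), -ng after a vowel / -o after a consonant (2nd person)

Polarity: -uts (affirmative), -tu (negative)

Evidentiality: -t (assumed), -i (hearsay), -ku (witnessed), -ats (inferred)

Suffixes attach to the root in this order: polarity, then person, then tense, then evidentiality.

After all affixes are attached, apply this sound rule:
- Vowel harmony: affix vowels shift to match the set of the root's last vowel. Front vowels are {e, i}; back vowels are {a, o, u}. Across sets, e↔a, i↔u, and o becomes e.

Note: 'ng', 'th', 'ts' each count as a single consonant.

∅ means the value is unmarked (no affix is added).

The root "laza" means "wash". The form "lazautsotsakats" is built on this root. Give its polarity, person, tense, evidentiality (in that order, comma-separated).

affirmative, 2nd person, future, inferred

Segment: laza-uts-o-tsak-ats.
polarity: -uts → affirmative.
person: -ng/o → 2nd person.
tense: -tsak → future.
evidentiality: -ats → inferred.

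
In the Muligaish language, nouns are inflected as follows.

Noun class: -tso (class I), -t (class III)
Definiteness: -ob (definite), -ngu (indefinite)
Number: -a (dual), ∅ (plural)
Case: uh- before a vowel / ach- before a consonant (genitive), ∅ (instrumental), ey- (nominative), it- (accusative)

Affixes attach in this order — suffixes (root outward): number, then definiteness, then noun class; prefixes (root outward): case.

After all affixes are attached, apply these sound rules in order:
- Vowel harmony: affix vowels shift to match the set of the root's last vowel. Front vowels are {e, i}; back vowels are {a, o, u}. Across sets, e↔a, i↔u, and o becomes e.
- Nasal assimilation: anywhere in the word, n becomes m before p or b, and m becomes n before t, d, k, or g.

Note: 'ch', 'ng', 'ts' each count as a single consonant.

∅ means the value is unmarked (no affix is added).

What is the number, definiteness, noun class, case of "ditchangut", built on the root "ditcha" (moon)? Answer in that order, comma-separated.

Segment: ditcha-ngu-t.
number: ∅ → plural.
definiteness: -ngu → indefinite.
noun class: -t → class III.
case: ∅ → instrumental.

plural, indefinite, class III, instrumental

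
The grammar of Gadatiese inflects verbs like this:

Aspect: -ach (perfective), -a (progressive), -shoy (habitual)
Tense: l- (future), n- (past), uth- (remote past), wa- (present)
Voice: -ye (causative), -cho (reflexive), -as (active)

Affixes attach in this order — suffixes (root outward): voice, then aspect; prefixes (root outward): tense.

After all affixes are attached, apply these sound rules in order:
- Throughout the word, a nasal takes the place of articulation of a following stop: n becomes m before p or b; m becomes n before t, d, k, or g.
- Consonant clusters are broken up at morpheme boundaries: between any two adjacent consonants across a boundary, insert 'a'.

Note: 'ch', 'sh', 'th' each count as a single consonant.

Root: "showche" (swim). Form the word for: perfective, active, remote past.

Attach tense remote past uth- → uthshowche.
Attach voice active -as → uthshowcheas.
Attach aspect perfective -ach → uthshowcheasach.
Nasal assimilation: no change.
Apply epenthesis: uthshowcheasach → uthashowcheasach.

uthashowcheasach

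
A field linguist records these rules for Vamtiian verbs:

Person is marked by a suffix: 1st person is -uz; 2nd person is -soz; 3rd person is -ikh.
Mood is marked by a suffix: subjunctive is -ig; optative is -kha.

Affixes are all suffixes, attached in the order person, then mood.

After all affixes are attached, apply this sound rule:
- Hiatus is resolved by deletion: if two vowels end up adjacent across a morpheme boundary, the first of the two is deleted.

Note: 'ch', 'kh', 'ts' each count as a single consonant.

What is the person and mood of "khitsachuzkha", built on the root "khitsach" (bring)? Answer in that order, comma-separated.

1st person, optative

Segment: khitsach-uz-kha.
person: -uz → 1st person.
mood: -kha → optative.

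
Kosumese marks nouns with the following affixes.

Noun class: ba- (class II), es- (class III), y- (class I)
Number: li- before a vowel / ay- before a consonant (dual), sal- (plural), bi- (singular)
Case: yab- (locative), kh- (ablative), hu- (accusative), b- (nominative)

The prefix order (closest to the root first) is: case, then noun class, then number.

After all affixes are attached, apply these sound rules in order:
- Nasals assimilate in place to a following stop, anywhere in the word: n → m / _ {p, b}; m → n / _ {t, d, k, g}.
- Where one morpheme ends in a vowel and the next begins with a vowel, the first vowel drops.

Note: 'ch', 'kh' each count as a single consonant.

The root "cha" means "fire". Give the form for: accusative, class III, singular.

Attach case accusative hu- → hucha.
Attach noun class class III es- → eshucha.
Attach number singular bi- → bieshucha.
Nasal assimilation: no change.
Apply vowel deletion: bieshucha → beshucha.

beshucha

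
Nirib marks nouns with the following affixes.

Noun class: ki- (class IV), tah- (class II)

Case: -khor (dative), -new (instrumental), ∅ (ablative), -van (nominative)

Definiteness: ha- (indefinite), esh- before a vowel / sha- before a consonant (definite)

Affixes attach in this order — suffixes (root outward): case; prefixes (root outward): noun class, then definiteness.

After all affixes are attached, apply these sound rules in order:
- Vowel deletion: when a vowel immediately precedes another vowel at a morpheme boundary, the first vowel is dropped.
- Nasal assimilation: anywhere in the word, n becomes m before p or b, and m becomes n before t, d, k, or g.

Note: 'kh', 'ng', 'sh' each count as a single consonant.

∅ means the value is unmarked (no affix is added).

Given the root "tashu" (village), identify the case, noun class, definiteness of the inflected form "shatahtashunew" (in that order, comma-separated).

instrumental, class II, definite

Segment: sha-tah-tashu-new.
case: -new → instrumental.
noun class: tah- → class II.
definiteness: esh/sha- → definite.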